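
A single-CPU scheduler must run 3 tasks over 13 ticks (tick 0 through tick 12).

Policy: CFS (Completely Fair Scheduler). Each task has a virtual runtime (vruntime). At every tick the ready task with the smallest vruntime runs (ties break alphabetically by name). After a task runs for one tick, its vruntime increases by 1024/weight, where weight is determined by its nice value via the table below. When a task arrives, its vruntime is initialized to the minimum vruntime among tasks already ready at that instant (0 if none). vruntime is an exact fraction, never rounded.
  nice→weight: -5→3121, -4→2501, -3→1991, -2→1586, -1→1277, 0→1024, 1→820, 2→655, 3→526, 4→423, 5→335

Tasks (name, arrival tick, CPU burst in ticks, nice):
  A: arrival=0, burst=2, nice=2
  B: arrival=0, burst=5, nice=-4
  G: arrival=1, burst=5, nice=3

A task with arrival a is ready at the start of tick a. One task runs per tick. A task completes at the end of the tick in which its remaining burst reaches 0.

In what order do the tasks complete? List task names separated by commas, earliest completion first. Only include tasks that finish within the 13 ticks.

completion order = A, B, G

t=0: vr[A=0 B=0] → run A
t=1: vr[A=1024/655 B=0 G=0] → run B
t=2: vr[A=1024/655 B=1024/2501 G=0] → run G
t=3: vr[A=1024/655 B=1024/2501 G=512/263] → run B
t=4: vr[A=1024/655 B=2048/2501 G=512/263] → run B
t=5: vr[A=1024/655 B=3072/2501 G=512/263] → run B
t=6: vr[A=1024/655 B=4096/2501 G=512/263] → run A
t=7: vr[B=4096/2501 G=512/263] → run B
t=8: vr[G=512/263] → run G
t=9: vr[G=1024/263] → run G
t=10: vr[G=1536/263] → run G
t=11: vr[G=2048/263] → run G
t=12: (idle)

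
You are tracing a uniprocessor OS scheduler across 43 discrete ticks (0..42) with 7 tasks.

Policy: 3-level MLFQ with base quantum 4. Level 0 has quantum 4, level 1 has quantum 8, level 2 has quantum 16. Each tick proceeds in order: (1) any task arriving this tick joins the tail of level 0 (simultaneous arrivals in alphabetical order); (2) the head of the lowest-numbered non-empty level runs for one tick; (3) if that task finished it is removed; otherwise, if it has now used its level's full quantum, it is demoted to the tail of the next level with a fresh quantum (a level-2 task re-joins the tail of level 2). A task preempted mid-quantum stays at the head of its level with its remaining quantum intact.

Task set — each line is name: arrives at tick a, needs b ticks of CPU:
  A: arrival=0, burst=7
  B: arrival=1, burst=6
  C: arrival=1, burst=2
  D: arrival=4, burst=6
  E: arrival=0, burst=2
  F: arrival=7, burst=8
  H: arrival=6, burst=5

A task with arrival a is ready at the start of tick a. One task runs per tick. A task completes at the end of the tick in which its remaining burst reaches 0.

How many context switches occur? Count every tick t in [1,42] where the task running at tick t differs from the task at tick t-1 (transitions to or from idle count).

context switches = 12

t=0: L0/L1/L2 = AE/-/- → run A
t=1: L0/L1/L2 = AEBC/-/- → run A
t=2: L0/L1/L2 = AEBC/-/- → run A
t=3: L0/L1/L2 = AEBC/-/- → run A
t=4: L0/L1/L2 = EBCD/A/- → run E
t=5: L0/L1/L2 = EBCD/A/- → run E
t=6: L0/L1/L2 = BCDH/A/- → run B
t=7: L0/L1/L2 = BCDHF/A/- → run B
t=8: L0/L1/L2 = BCDHF/A/- → run B
t=9: L0/L1/L2 = BCDHF/A/- → run B
t=10: L0/L1/L2 = CDHF/AB/- → run C
t=11: L0/L1/L2 = CDHF/AB/- → run C
t=12: L0/L1/L2 = DHF/AB/- → run D
t=13: L0/L1/L2 = DHF/AB/- → run D
t=14: L0/L1/L2 = DHF/AB/- → run D
t=15: L0/L1/L2 = DHF/AB/- → run D
t=16: L0/L1/L2 = HF/ABD/- → run H
t=17: L0/L1/L2 = HF/ABD/- → run H
t=18: L0/L1/L2 = HF/ABD/- → run H
t=19: L0/L1/L2 = HF/ABD/- → run H
t=20: L0/L1/L2 = F/ABDH/- → run F
t=21: L0/L1/L2 = F/ABDH/- → run F
t=22: L0/L1/L2 = F/ABDH/- → run F
t=23: L0/L1/L2 = F/ABDH/- → run F
t=24: L0/L1/L2 = -/ABDHF/- → run A
t=25: L0/L1/L2 = -/ABDHF/- → run A
t=26: L0/L1/L2 = -/ABDHF/- → run A
t=27: L0/L1/L2 = -/BDHF/- → run B
t=28: L0/L1/L2 = -/BDHF/- → run B
t=29: L0/L1/L2 = -/DHF/- → run D
t=30: L0/L1/L2 = -/DHF/- → run D
t=31: L0/L1/L2 = -/HF/- → run H
t=32: L0/L1/L2 = -/F/- → run F
t=33: L0/L1/L2 = -/F/- → run F
t=34: L0/L1/L2 = -/F/- → run F
t=35: L0/L1/L2 = -/F/- → run F
t=36: (idle)
t=37: (idle)
t=38: (idle)
t=39: (idle)
t=40: (idle)
t=41: (idle)
t=42: (idle)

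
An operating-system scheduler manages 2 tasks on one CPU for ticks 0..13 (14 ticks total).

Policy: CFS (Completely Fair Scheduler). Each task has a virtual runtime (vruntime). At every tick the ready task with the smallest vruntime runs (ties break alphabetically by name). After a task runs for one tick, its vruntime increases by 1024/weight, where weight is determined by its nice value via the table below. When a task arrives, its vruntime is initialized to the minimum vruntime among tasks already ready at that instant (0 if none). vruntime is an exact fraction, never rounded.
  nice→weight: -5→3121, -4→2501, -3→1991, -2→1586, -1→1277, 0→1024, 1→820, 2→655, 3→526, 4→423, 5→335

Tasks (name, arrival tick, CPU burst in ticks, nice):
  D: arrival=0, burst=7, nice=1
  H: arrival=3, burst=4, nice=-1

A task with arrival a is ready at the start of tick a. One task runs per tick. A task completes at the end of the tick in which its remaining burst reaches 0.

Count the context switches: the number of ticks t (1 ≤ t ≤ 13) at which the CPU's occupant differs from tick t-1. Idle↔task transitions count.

context switches = 5

t=0: vr[D=0] → run D
t=1: vr[D=256/205] → run D
t=2: vr[D=512/205] → run D
t=3: vr[D=768/205 H=768/205] → run D
t=4: vr[D=1024/205 H=768/205] → run H
t=5: vr[D=1024/205 H=1190656/261785] → run H
t=6: vr[D=1024/205 H=1400576/261785] → run D
t=7: vr[D=256/41 H=1400576/261785] → run H
t=8: vr[D=256/41 H=1610496/261785] → run H
t=9: vr[D=256/41] → run D
t=10: vr[D=1536/205] → run D
t=11: (idle)
t=12: (idle)
t=13: (idle)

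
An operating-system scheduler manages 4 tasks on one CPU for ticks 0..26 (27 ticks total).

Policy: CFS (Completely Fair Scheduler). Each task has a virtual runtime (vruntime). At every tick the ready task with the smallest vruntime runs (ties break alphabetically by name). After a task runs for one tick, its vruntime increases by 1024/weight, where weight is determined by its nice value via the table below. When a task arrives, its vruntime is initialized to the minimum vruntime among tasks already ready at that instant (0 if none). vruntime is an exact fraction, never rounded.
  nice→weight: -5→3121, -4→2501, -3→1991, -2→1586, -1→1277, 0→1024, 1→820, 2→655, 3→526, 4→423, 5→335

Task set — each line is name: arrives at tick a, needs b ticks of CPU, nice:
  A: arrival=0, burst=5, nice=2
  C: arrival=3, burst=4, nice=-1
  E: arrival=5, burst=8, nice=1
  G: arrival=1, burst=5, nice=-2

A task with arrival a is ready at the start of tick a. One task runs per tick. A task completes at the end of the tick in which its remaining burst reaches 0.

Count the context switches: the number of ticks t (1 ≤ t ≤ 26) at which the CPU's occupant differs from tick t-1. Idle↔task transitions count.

t=0: vr[A=0] → run A
t=1: vr[A=1024/655 G=1024/655] → run A
t=2: vr[A=2048/655 G=1024/655] → run G
t=3: vr[A=2048/655 C=1147392/519415 G=1147392/519415] → run C
t=4: vr[A=2048/655 C=1997100544/663292955 G=1147392/519415] → run G
t=5: vr[A=2048/655 C=1997100544/663292955 E=1482752/519415 G=1482752/519415] → run E
t=6: vr[A=2048/655 C=1997100544/663292955 E=17477376/4259203 G=1482752/519415] → run G
t=7: vr[A=2048/655 C=1997100544/663292955 E=17477376/4259203 G=1818112/519415] → run C
t=8: vr[A=2048/655 C=2528981504/663292955 E=17477376/4259203 G=1818112/519415] → run A
t=9: vr[A=3072/655 C=2528981504/663292955 E=17477376/4259203 G=1818112/519415] → run G
t=10: vr[A=3072/655 C=2528981504/663292955 E=17477376/4259203 G=2153472/519415] → run C
t=11: vr[A=3072/655 C=3060862464/663292955 E=17477376/4259203 G=2153472/519415] → run E
t=12: vr[A=3072/655 C=3060862464/663292955 E=113980928/21296015 G=2153472/519415] → run G
t=13: vr[A=3072/655 C=3060862464/663292955 E=113980928/21296015] → run C
t=14: vr[A=3072/655 E=113980928/21296015] → run A
t=15: vr[A=4096/655 E=113980928/21296015] → run E
t=16: vr[A=4096/655 E=140574976/21296015] → run A
t=17: vr[E=140574976/21296015] → run E
t=18: vr[E=167169024/21296015] → run E
t=19: vr[E=193763072/21296015] → run E
t=20: vr[E=44071424/4259203] → run E
t=21: vr[E=246951168/21296015] → run E
t=22: (idle)
t=23: (idle)
t=24: (idle)
t=25: (idle)
t=26: (idle)

context switches = 17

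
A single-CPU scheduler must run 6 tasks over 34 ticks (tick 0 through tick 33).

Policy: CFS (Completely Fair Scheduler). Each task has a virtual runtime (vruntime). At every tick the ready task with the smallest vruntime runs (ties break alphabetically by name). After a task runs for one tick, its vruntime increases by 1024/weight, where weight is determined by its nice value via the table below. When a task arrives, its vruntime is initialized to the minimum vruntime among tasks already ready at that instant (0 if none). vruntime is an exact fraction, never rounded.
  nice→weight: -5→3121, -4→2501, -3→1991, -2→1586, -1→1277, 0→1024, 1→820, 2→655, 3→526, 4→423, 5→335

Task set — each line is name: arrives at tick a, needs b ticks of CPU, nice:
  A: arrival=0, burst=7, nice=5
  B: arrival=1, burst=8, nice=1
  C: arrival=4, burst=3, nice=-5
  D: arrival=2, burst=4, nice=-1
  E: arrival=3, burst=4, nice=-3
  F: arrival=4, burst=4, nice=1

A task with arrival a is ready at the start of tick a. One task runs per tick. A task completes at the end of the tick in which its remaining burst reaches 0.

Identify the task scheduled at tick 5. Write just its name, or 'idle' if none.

t=0: vr[A=0] → run A
t=1: vr[A=1024/335 B=1024/335] → run A
t=2: vr[A=2048/335 B=1024/335 D=1024/335] → run B
t=3: vr[A=2048/335 B=59136/13735 D=1024/335 E=1024/335] → run D
t=4: vr[A=2048/335 B=59136/13735 C=1024/335 D=1650688/427795 E=1024/335 F=1024/335] → run C
t=5: vr[A=2048/335 B=59136/13735 C=3538944/1045535 D=1650688/427795 E=1024/335 F=1024/335] → run E
t=6: vr[A=2048/335 B=59136/13735 C=3538944/1045535 D=1650688/427795 E=2381824/666985 F=1024/335] → run F
t=7: vr[A=2048/335 B=59136/13735 C=3538944/1045535 D=1650688/427795 E=2381824/666985 F=59136/13735] → run C
t=8: vr[A=2048/335 B=59136/13735 C=3881984/1045535 D=1650688/427795 E=2381824/666985 F=59136/13735] → run E
t=9: vr[A=2048/335 B=59136/13735 C=3881984/1045535 D=1650688/427795 E=2724864/666985 F=59136/13735] → run C
t=10: vr[A=2048/335 B=59136/13735 D=1650688/427795 E=2724864/666985 F=59136/13735] → run D
t=11: vr[A=2048/335 B=59136/13735 D=1993728/427795 E=2724864/666985 F=59136/13735] → run E
t=12: vr[A=2048/335 B=59136/13735 D=1993728/427795 E=3067904/666985 F=59136/13735] → run B
t=13: vr[A=2048/335 B=76288/13735 D=1993728/427795 E=3067904/666985 F=59136/13735] → run F
t=14: vr[A=2048/335 B=76288/13735 D=1993728/427795 E=3067904/666985 F=76288/13735] → run E
t=15: vr[A=2048/335 B=76288/13735 D=1993728/427795 F=76288/13735] → run D
t=16: vr[A=2048/335 B=76288/13735 D=2336768/427795 F=76288/13735] → run D
t=17: vr[A=2048/335 B=76288/13735 F=76288/13735] → run B
t=18: vr[A=2048/335 B=18688/2747 F=76288/13735] → run F
t=19: vr[A=2048/335 B=18688/2747 F=18688/2747] → run A
t=20: vr[A=3072/335 B=18688/2747 F=18688/2747] → run B
t=21: vr[A=3072/335 B=110592/13735 F=18688/2747] → run F
t=22: vr[A=3072/335 B=110592/13735] → run B
t=23: vr[A=3072/335 B=127744/13735] → run A
t=24: vr[A=4096/335 B=127744/13735] → run B
t=25: vr[A=4096/335 B=144896/13735] → run B
t=26: vr[A=4096/335 B=162048/13735] → run B
t=27: vr[A=4096/335] → run A
t=28: vr[A=1024/67] → run A
t=29: vr[A=6144/335] → run A
t=30: (idle)
t=31: (idle)
t=32: (idle)
t=33: (idle)

running at tick 5 = E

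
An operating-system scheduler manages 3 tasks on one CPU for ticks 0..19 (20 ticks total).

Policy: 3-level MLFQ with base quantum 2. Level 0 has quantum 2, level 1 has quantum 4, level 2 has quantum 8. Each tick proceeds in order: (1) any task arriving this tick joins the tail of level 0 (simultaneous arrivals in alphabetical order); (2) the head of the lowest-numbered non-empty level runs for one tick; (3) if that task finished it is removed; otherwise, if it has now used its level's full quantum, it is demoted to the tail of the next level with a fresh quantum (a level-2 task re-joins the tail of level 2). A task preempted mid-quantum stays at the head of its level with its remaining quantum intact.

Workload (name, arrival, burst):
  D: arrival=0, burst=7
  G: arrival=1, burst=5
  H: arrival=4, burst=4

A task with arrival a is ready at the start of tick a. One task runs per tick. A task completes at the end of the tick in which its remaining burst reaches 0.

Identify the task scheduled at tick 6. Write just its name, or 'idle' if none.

t=0: L0/L1/L2 = D/-/- → run D
t=1: L0/L1/L2 = DG/-/- → run D
t=2: L0/L1/L2 = G/D/- → run G
t=3: L0/L1/L2 = G/D/- → run G
t=4: L0/L1/L2 = H/DG/- → run H
t=5: L0/L1/L2 = H/DG/- → run H
t=6: L0/L1/L2 = -/DGH/- → run D
t=7: L0/L1/L2 = -/DGH/- → run D
t=8: L0/L1/L2 = -/DGH/- → run D
t=9: L0/L1/L2 = -/DGH/- → run D
t=10: L0/L1/L2 = -/GH/D → run G
t=11: L0/L1/L2 = -/GH/D → run G
t=12: L0/L1/L2 = -/GH/D → run G
t=13: L0/L1/L2 = -/H/D → run H
t=14: L0/L1/L2 = -/H/D → run H
t=15: L0/L1/L2 = -/-/D → run D
t=16: (idle)
t=17: (idle)
t=18: (idle)
t=19: (idle)

running at tick 6 = D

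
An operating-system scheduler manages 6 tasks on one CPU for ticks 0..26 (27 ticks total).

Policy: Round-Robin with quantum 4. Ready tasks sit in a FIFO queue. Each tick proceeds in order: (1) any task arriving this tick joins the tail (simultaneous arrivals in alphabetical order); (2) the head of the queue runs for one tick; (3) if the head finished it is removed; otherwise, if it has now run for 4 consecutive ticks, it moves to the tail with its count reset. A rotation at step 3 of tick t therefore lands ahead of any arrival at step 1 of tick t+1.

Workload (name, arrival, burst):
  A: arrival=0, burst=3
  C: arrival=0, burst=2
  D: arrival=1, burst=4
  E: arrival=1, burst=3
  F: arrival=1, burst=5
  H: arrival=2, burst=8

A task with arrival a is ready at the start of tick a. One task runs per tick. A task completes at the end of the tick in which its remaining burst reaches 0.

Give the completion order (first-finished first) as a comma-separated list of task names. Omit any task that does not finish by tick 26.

t=0: queue=[A,C] q_used=0 → run A
t=1: queue=[A,C,D,E,F] q_used=1 → run A
t=2: queue=[A,C,D,E,F,H] q_used=2 → run A
t=3: queue=[C,D,E,F,H] q_used=0 → run C
t=4: queue=[C,D,E,F,H] q_used=1 → run C
t=5: queue=[D,E,F,H] q_used=0 → run D
t=6: queue=[D,E,F,H] q_used=1 → run D
t=7: queue=[D,E,F,H] q_used=2 → run D
t=8: queue=[D,E,F,H] q_used=3 → run D
t=9: queue=[E,F,H] q_used=0 → run E
t=10: queue=[E,F,H] q_used=1 → run E
t=11: queue=[E,F,H] q_used=2 → run E
t=12: queue=[F,H] q_used=0 → run F
t=13: queue=[F,H] q_used=1 → run F
t=14: queue=[F,H] q_used=2 → run F
t=15: queue=[F,H] q_used=3 → run F
t=16: queue=[H,F] q_used=0 → run H
t=17: queue=[H,F] q_used=1 → run H
t=18: queue=[H,F] q_used=2 → run H
t=19: queue=[H,F] q_used=3 → run H
t=20: queue=[F,H] q_used=0 → run F
t=21: queue=[H] q_used=0 → run H
t=22: queue=[H] q_used=1 → run H
t=23: queue=[H] q_used=2 → run H
t=24: queue=[H] q_used=3 → run H
t=25: (idle)
t=26: (idle)

completion order = A, C, D, E, F, H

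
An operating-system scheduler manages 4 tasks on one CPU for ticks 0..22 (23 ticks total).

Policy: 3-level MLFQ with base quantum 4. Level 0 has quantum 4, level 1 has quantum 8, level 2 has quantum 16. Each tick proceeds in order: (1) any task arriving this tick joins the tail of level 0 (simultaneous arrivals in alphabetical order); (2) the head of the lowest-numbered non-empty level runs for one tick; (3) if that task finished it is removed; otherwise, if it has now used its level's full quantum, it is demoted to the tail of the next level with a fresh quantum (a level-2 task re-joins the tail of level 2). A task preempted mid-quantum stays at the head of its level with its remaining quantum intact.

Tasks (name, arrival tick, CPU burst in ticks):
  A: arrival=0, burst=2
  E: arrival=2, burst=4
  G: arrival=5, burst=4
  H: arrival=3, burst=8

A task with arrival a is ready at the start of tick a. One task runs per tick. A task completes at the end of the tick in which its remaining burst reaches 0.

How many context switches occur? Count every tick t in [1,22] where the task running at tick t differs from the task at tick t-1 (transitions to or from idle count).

context switches = 5

t=0: L0/L1/L2 = A/-/- → run A
t=1: L0/L1/L2 = A/-/- → run A
t=2: L0/L1/L2 = E/-/- → run E
t=3: L0/L1/L2 = EH/-/- → run E
t=4: L0/L1/L2 = EH/-/- → run E
t=5: L0/L1/L2 = EHG/-/- → run E
t=6: L0/L1/L2 = HG/-/- → run H
t=7: L0/L1/L2 = HG/-/- → run H
t=8: L0/L1/L2 = HG/-/- → run H
t=9: L0/L1/L2 = HG/-/- → run H
t=10: L0/L1/L2 = G/H/- → run G
t=11: L0/L1/L2 = G/H/- → run G
t=12: L0/L1/L2 = G/H/- → run G
t=13: L0/L1/L2 = G/H/- → run G
t=14: L0/L1/L2 = -/H/- → run H
t=15: L0/L1/L2 = -/H/- → run H
t=16: L0/L1/L2 = -/H/- → run H
t=17: L0/L1/L2 = -/H/- → run H
t=18: (idle)
t=19: (idle)
t=20: (idle)
t=21: (idle)
t=22: (idle)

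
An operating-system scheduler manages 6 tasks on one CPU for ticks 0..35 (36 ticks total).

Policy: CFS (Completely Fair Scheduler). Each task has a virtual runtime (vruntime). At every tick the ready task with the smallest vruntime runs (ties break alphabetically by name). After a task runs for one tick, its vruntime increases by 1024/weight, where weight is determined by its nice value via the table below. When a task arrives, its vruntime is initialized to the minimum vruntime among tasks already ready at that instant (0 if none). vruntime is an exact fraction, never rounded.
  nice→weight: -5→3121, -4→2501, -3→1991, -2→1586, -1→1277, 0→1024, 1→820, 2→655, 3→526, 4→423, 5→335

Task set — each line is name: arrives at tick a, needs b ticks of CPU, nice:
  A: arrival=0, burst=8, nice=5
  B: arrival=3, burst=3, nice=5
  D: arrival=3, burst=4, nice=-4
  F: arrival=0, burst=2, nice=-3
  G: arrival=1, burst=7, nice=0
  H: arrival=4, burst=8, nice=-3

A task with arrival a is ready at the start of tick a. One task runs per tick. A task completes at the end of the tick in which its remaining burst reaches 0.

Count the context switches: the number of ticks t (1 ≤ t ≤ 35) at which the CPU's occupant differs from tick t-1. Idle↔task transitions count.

context switches = 26

t=0: vr[A=0 F=0] → run A
t=1: vr[A=1024/335 F=0 G=0] → run F
t=2: vr[A=1024/335 F=1024/1991 G=0] → run G
t=3: vr[A=1024/335 B=1024/1991 D=1024/1991 F=1024/1991 G=1] → run B
t=4: vr[A=1024/335 B=2381824/666985 D=1024/1991 F=1024/1991 G=1 H=1024/1991] → run D
t=5: vr[A=1024/335 B=2381824/666985 D=4599808/4979491 F=1024/1991 G=1 H=1024/1991] → run F
t=6: vr[A=1024/335 B=2381824/666985 D=4599808/4979491 G=1 H=1024/1991] → run H
t=7: vr[A=1024/335 B=2381824/666985 D=4599808/4979491 G=1 H=2048/1991] → run D
t=8: vr[A=1024/335 B=2381824/666985 D=6638592/4979491 G=1 H=2048/1991] → run G
t=9: vr[A=1024/335 B=2381824/666985 D=6638592/4979491 G=2 H=2048/1991] → run H
t=10: vr[A=1024/335 B=2381824/666985 D=6638592/4979491 G=2 H=3072/1991] → run D
t=11: vr[A=1024/335 B=2381824/666985 D=8677376/4979491 G=2 H=3072/1991] → run H
t=12: vr[A=1024/335 B=2381824/666985 D=8677376/4979491 G=2 H=4096/1991] → run D
t=13: vr[A=1024/335 B=2381824/666985 G=2 H=4096/1991] → run G
t=14: vr[A=1024/335 B=2381824/666985 G=3 H=4096/1991] → run H
t=15: vr[A=1024/335 B=2381824/666985 G=3 H=5120/1991] → run H
t=16: vr[A=1024/335 B=2381824/666985 G=3 H=6144/1991] → run G
t=17: vr[A=1024/335 B=2381824/666985 G=4 H=6144/1991] → run A
t=18: vr[A=2048/335 B=2381824/666985 G=4 H=6144/1991] → run H
t=19: vr[A=2048/335 B=2381824/666985 G=4 H=7168/1991] → run B
t=20: vr[A=2048/335 B=4420608/666985 G=4 H=7168/1991] → run H
t=21: vr[A=2048/335 B=4420608/666985 G=4 H=8192/1991] → run G
t=22: vr[A=2048/335 B=4420608/666985 G=5 H=8192/1991] → run H
t=23: vr[A=2048/335 B=4420608/666985 G=5] → run G
t=24: vr[A=2048/335 B=4420608/666985 G=6] → run G
t=25: vr[A=2048/335 B=4420608/666985] → run A
t=26: vr[A=3072/335 B=4420608/666985] → run B
t=27: vr[A=3072/335] → run A
t=28: vr[A=4096/335] → run A
t=29: vr[A=1024/67] → run A
t=30: vr[A=6144/335] → run A
t=31: vr[A=7168/335] → run A
t=32: (idle)
t=33: (idle)
t=34: (idle)
t=35: (idle)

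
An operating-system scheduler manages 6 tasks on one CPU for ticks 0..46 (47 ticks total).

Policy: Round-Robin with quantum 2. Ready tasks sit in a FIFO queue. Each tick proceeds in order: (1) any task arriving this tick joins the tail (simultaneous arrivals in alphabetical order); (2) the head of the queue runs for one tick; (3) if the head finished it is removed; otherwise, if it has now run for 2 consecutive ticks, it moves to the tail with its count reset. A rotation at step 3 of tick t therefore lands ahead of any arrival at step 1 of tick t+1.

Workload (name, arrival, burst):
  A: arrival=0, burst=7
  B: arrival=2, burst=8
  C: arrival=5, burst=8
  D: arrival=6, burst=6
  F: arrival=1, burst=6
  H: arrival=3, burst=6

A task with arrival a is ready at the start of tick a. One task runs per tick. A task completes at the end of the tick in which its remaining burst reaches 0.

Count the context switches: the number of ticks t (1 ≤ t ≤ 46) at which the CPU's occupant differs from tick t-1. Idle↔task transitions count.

context switches = 21

t=0: queue=[A] q_used=0 → run A
t=1: queue=[A,F] q_used=1 → run A
t=2: queue=[F,A,B] q_used=0 → run F
t=3: queue=[F,A,B,H] q_used=1 → run F
t=4: queue=[A,B,H,F] q_used=0 → run A
t=5: queue=[A,B,H,F,C] q_used=1 → run A
t=6: queue=[B,H,F,C,A,D] q_used=0 → run B
t=7: queue=[B,H,F,C,A,D] q_used=1 → run B
t=8: queue=[H,F,C,A,D,B] q_used=0 → run H
t=9: queue=[H,F,C,A,D,B] q_used=1 → run H
t=10: queue=[F,C,A,D,B,H] q_used=0 → run F
t=11: queue=[F,C,A,D,B,H] q_used=1 → run F
t=12: queue=[C,A,D,B,H,F] q_used=0 → run C
t=13: queue=[C,A,D,B,H,F] q_used=1 → run C
t=14: queue=[A,D,B,H,F,C] q_used=0 → run A
t=15: queue=[A,D,B,H,F,C] q_used=1 → run A
t=16: queue=[D,B,H,F,C,A] q_used=0 → run D
t=17: queue=[D,B,H,F,C,A] q_used=1 → run D
t=18: queue=[B,H,F,C,A,D] q_used=0 → run B
t=19: queue=[B,H,F,C,A,D] q_used=1 → run B
t=20: queue=[H,F,C,A,D,B] q_used=0 → run H
t=21: queue=[H,F,C,A,D,B] q_used=1 → run H
t=22: queue=[F,C,A,D,B,H] q_used=0 → run F
t=23: queue=[F,C,A,D,B,H] q_used=1 → run F
t=24: queue=[C,A,D,B,H] q_used=0 → run C
t=25: queue=[C,A,D,B,H] q_used=1 → run C
t=26: queue=[A,D,B,H,C] q_used=0 → run A
t=27: queue=[D,B,H,C] q_used=0 → run D
t=28: queue=[D,B,H,C] q_used=1 → run D
t=29: queue=[B,H,C,D] q_used=0 → run B
t=30: queue=[B,H,C,D] q_used=1 → run B
t=31: queue=[H,C,D,B] q_used=0 → run H
t=32: queue=[H,C,D,B] q_used=1 → run H
t=33: queue=[C,D,B] q_used=0 → run C
t=34: queue=[C,D,B] q_used=1 → run C
t=35: queue=[D,B,C] q_used=0 → run D
t=36: queue=[D,B,C] q_used=1 → run D
t=37: queue=[B,C] q_used=0 → run B
t=38: queue=[B,C] q_used=1 → run B
t=39: queue=[C] q_used=0 → run C
t=40: queue=[C] q_used=1 → run C
t=41: (idle)
t=42: (idle)
t=43: (idle)
t=44: (idle)
t=45: (idle)
t=46: (idle)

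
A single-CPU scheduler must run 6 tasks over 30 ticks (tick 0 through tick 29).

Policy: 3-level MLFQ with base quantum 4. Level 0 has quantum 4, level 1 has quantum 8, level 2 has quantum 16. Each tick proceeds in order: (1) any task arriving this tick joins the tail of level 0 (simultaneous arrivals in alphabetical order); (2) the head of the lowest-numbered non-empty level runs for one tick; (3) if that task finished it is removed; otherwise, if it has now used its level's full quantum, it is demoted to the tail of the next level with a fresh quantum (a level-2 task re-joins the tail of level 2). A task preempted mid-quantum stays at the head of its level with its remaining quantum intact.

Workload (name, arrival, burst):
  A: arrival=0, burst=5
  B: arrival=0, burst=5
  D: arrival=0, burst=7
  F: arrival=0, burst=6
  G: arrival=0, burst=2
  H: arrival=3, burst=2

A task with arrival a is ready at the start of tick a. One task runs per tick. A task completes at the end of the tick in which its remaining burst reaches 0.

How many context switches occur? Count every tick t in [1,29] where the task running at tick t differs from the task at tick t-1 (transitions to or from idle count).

t=0: L0/L1/L2 = ABDFG/-/- → run A
t=1: L0/L1/L2 = ABDFG/-/- → run A
t=2: L0/L1/L2 = ABDFG/-/- → run A
t=3: L0/L1/L2 = ABDFGH/-/- → run A
t=4: L0/L1/L2 = BDFGH/A/- → run B
t=5: L0/L1/L2 = BDFGH/A/- → run B
t=6: L0/L1/L2 = BDFGH/A/- → run B
t=7: L0/L1/L2 = BDFGH/A/- → run B
t=8: L0/L1/L2 = DFGH/AB/- → run D
t=9: L0/L1/L2 = DFGH/AB/- → run D
t=10: L0/L1/L2 = DFGH/AB/- → run D
t=11: L0/L1/L2 = DFGH/AB/- → run D
t=12: L0/L1/L2 = FGH/ABD/- → run F
t=13: L0/L1/L2 = FGH/ABD/- → run F
t=14: L0/L1/L2 = FGH/ABD/- → run F
t=15: L0/L1/L2 = FGH/ABD/- → run F
t=16: L0/L1/L2 = GH/ABDF/- → run G
t=17: L0/L1/L2 = GH/ABDF/- → run G
t=18: L0/L1/L2 = H/ABDF/- → run H
t=19: L0/L1/L2 = H/ABDF/- → run H
t=20: L0/L1/L2 = -/ABDF/- → run A
t=21: L0/L1/L2 = -/BDF/- → run B
t=22: L0/L1/L2 = -/DF/- → run D
t=23: L0/L1/L2 = -/DF/- → run D
t=24: L0/L1/L2 = -/DF/- → run D
t=25: L0/L1/L2 = -/F/- → run F
t=26: L0/L1/L2 = -/F/- → run F
t=27: (idle)
t=28: (idle)
t=29: (idle)

context switches = 10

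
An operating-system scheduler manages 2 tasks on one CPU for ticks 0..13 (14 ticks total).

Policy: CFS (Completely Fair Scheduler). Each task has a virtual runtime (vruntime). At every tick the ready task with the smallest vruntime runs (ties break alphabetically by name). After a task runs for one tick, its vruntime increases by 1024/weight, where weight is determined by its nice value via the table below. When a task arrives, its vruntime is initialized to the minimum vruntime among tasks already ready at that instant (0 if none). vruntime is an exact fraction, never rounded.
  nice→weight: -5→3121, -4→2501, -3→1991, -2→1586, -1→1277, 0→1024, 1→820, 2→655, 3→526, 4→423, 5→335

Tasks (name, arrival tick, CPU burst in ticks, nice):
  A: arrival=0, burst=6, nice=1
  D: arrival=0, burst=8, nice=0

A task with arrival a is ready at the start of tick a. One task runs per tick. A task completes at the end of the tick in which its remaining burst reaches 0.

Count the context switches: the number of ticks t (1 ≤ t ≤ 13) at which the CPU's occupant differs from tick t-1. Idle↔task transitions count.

t=0: vr[A=0 D=0] → run A
t=1: vr[A=256/205 D=0] → run D
t=2: vr[A=256/205 D=1] → run D
t=3: vr[A=256/205 D=2] → run A
t=4: vr[A=512/205 D=2] → run D
t=5: vr[A=512/205 D=3] → run A
t=6: vr[A=768/205 D=3] → run D
t=7: vr[A=768/205 D=4] → run A
t=8: vr[A=1024/205 D=4] → run D
t=9: vr[A=1024/205 D=5] → run A
t=10: vr[A=256/41 D=5] → run D
t=11: vr[A=256/41 D=6] → run D
t=12: vr[A=256/41 D=7] → run A
t=13: vr[D=7] → run D

context switches = 11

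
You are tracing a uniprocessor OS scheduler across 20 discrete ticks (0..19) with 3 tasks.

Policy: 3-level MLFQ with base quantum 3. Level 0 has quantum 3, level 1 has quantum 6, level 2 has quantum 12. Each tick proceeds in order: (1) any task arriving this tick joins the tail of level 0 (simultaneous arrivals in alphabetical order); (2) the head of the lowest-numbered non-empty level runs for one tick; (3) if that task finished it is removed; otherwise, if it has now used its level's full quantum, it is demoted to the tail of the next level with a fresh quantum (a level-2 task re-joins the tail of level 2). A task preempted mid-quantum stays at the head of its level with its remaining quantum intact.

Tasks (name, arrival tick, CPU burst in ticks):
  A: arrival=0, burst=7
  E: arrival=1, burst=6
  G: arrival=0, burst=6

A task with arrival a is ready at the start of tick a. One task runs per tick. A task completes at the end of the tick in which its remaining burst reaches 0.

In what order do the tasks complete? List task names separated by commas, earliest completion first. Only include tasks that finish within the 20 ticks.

completion order = A, G, E

t=0: L0/L1/L2 = AG/-/- → run A
t=1: L0/L1/L2 = AGE/-/- → run A
t=2: L0/L1/L2 = AGE/-/- → run A
t=3: L0/L1/L2 = GE/A/- → run G
t=4: L0/L1/L2 = GE/A/- → run G
t=5: L0/L1/L2 = GE/A/- → run G
t=6: L0/L1/L2 = E/AG/- → run E
t=7: L0/L1/L2 = E/AG/- → run E
t=8: L0/L1/L2 = E/AG/- → run E
t=9: L0/L1/L2 = -/AGE/- → run A
t=10: L0/L1/L2 = -/AGE/- → run A
t=11: L0/L1/L2 = -/AGE/- → run A
t=12: L0/L1/L2 = -/AGE/- → run A
t=13: L0/L1/L2 = -/GE/- → run G
t=14: L0/L1/L2 = -/GE/- → run G
t=15: L0/L1/L2 = -/GE/- → run G
t=16: L0/L1/L2 = -/E/- → run E
t=17: L0/L1/L2 = -/E/- → run E
t=18: L0/L1/L2 = -/E/- → run E
t=19: (idle)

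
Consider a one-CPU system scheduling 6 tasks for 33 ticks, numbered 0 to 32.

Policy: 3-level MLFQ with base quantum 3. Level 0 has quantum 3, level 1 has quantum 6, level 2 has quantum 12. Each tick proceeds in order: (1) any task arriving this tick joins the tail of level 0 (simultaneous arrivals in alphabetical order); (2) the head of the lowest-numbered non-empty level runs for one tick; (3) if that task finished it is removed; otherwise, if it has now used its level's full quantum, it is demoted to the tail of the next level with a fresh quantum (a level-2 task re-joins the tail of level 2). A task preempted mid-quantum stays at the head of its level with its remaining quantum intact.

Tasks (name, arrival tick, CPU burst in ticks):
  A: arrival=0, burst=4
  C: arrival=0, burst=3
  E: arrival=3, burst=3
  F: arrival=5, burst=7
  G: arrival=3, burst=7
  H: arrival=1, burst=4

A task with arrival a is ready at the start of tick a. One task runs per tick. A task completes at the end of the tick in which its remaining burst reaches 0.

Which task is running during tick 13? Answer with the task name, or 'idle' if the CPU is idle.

t=0: L0/L1/L2 = AC/-/- → run A
t=1: L0/L1/L2 = ACH/-/- → run A
t=2: L0/L1/L2 = ACH/-/- → run A
t=3: L0/L1/L2 = CHEG/A/- → run C
t=4: L0/L1/L2 = CHEG/A/- → run C
t=5: L0/L1/L2 = CHEGF/A/- → run C
t=6: L0/L1/L2 = HEGF/A/- → run H
t=7: L0/L1/L2 = HEGF/A/- → run H
t=8: L0/L1/L2 = HEGF/A/- → run H
t=9: L0/L1/L2 = EGF/AH/- → run E
t=10: L0/L1/L2 = EGF/AH/- → run E
t=11: L0/L1/L2 = EGF/AH/- → run E
t=12: L0/L1/L2 = GF/AH/- → run G
t=13: L0/L1/L2 = GF/AH/- → run G
t=14: L0/L1/L2 = GF/AH/- → run G
t=15: L0/L1/L2 = F/AHG/- → run F
t=16: L0/L1/L2 = F/AHG/- → run F
t=17: L0/L1/L2 = F/AHG/- → run F
t=18: L0/L1/L2 = -/AHGF/- → run A
t=19: L0/L1/L2 = -/HGF/- → run H
t=20: L0/L1/L2 = -/GF/- → run G
t=21: L0/L1/L2 = -/GF/- → run G
t=22: L0/L1/L2 = -/GF/- → run G
t=23: L0/L1/L2 = -/GF/- → run G
t=24: L0/L1/L2 = -/F/- → run F
t=25: L0/L1/L2 = -/F/- → run F
t=26: L0/L1/L2 = -/F/- → run F
t=27: L0/L1/L2 = -/F/- → run F
t=28: (idle)
t=29: (idle)
t=30: (idle)
t=31: (idle)
t=32: (idle)

running at tick 13 = G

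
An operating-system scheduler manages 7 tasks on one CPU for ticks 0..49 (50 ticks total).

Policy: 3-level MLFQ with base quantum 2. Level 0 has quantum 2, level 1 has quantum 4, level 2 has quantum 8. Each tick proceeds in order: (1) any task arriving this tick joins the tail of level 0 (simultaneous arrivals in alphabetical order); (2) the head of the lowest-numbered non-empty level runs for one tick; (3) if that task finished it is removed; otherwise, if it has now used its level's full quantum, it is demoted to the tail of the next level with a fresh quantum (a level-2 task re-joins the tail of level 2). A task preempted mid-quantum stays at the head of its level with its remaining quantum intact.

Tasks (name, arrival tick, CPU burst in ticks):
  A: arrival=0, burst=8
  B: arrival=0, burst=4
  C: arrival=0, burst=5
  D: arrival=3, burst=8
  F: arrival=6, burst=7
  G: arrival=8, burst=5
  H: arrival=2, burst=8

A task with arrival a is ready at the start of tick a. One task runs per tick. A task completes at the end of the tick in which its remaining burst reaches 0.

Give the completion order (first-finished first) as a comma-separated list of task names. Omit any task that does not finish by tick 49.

t=0: L0/L1/L2 = ABC/-/- → run A
t=1: L0/L1/L2 = ABC/-/- → run A
t=2: L0/L1/L2 = BCH/A/- → run B
t=3: L0/L1/L2 = BCHD/A/- → run B
t=4: L0/L1/L2 = CHD/AB/- → run C
t=5: L0/L1/L2 = CHD/AB/- → run C
t=6: L0/L1/L2 = HDF/ABC/- → run H
t=7: L0/L1/L2 = HDF/ABC/- → run H
t=8: L0/L1/L2 = DFG/ABCH/- → run D
t=9: L0/L1/L2 = DFG/ABCH/- → run D
t=10: L0/L1/L2 = FG/ABCHD/- → run F
t=11: L0/L1/L2 = FG/ABCHD/- → run F
t=12: L0/L1/L2 = G/ABCHDF/- → run G
t=13: L0/L1/L2 = G/ABCHDF/- → run G
t=14: L0/L1/L2 = -/ABCHDFG/- → run A
t=15: L0/L1/L2 = -/ABCHDFG/- → run A
t=16: L0/L1/L2 = -/ABCHDFG/- → run A
t=17: L0/L1/L2 = -/ABCHDFG/- → run A
t=18: L0/L1/L2 = -/BCHDFG/A → run B
t=19: L0/L1/L2 = -/BCHDFG/A → run B
t=20: L0/L1/L2 = -/CHDFG/A → run C
t=21: L0/L1/L2 = -/CHDFG/A → run C
t=22: L0/L1/L2 = -/CHDFG/A → run C
t=23: L0/L1/L2 = -/HDFG/A → run H
t=24: L0/L1/L2 = -/HDFG/A → run H
t=25: L0/L1/L2 = -/HDFG/A → run H
t=26: L0/L1/L2 = -/HDFG/A → run H
t=27: L0/L1/L2 = -/DFG/AH → run D
t=28: L0/L1/L2 = -/DFG/AH → run D
t=29: L0/L1/L2 = -/DFG/AH → run D
t=30: L0/L1/L2 = -/DFG/AH → run D
t=31: L0/L1/L2 = -/FG/AHD → run F
t=32: L0/L1/L2 = -/FG/AHD → run F
t=33: L0/L1/L2 = -/FG/AHD → run F
t=34: L0/L1/L2 = -/FG/AHD → run F
t=35: L0/L1/L2 = -/G/AHDF → run G
t=36: L0/L1/L2 = -/G/AHDF → run G
t=37: L0/L1/L2 = -/G/AHDF → run G
t=38: L0/L1/L2 = -/-/AHDF → run A
t=39: L0/L1/L2 = -/-/AHDF → run A
t=40: L0/L1/L2 = -/-/HDF → run H
t=41: L0/L1/L2 = -/-/HDF → run H
t=42: L0/L1/L2 = -/-/DF → run D
t=43: L0/L1/L2 = -/-/DF → run D
t=44: L0/L1/L2 = -/-/F → run F
t=45: (idle)
t=46: (idle)
t=47: (idle)
t=48: (idle)
t=49: (idle)

completion order = B, C, G, A, H, D, F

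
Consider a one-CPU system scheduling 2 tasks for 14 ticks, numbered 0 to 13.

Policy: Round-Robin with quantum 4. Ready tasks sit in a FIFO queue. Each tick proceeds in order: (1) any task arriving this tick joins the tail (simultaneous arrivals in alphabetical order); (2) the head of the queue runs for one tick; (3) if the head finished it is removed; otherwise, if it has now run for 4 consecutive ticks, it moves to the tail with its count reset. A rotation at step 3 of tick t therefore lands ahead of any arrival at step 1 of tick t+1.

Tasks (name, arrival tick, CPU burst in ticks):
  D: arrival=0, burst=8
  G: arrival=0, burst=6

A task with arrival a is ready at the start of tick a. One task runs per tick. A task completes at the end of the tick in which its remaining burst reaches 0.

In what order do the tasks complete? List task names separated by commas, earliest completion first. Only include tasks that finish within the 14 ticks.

completion order = D, G

t=0: queue=[D,G] q_used=0 → run D
t=1: queue=[D,G] q_used=1 → run D
t=2: queue=[D,G] q_used=2 → run D
t=3: queue=[D,G] q_used=3 → run D
t=4: queue=[G,D] q_used=0 → run G
t=5: queue=[G,D] q_used=1 → run G
t=6: queue=[G,D] q_used=2 → run G
t=7: queue=[G,D] q_used=3 → run G
t=8: queue=[D,G] q_used=0 → run D
t=9: queue=[D,G] q_used=1 → run D
t=10: queue=[D,G] q_used=2 → run D
t=11: queue=[D,G] q_used=3 → run D
t=12: queue=[G] q_used=0 → run G
t=13: queue=[G] q_used=1 → run G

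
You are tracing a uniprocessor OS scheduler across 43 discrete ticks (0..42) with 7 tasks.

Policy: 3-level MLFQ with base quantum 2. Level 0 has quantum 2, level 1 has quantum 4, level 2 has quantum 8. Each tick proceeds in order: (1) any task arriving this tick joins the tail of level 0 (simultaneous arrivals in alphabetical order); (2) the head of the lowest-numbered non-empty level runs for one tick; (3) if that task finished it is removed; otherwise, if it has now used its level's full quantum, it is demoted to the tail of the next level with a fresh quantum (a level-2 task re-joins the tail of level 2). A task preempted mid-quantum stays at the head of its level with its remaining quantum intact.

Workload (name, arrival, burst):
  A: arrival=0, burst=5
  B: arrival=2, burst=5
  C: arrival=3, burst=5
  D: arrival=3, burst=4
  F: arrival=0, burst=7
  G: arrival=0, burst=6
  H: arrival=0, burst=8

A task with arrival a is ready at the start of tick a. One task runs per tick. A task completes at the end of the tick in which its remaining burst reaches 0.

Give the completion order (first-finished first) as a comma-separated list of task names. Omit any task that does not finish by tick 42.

completion order = A, G, B, C, D, F, H

t=0: L0/L1/L2 = AFGH/-/- → run A
t=1: L0/L1/L2 = AFGH/-/- → run A
t=2: L0/L1/L2 = FGHB/A/- → run F
t=3: L0/L1/L2 = FGHBCD/A/- → run F
t=4: L0/L1/L2 = GHBCD/AF/- → run G
t=5: L0/L1/L2 = GHBCD/AF/- → run G
t=6: L0/L1/L2 = HBCD/AFG/- → run H
t=7: L0/L1/L2 = HBCD/AFG/- → run H
t=8: L0/L1/L2 = BCD/AFGH/- → run B
t=9: L0/L1/L2 = BCD/AFGH/- → run B
t=10: L0/L1/L2 = CD/AFGHB/- → run C
t=11: L0/L1/L2 = CD/AFGHB/- → run C
t=12: L0/L1/L2 = D/AFGHBC/- → run D
t=13: L0/L1/L2 = D/AFGHBC/- → run D
t=14: L0/L1/L2 = -/AFGHBCD/- → run A
t=15: L0/L1/L2 = -/AFGHBCD/- → run A
t=16: L0/L1/L2 = -/AFGHBCD/- → run A
t=17: L0/L1/L2 = -/FGHBCD/- → run F
t=18: L0/L1/L2 = -/FGHBCD/- → run F
t=19: L0/L1/L2 = -/FGHBCD/- → run F
t=20: L0/L1/L2 = -/FGHBCD/- → run F
t=21: L0/L1/L2 = -/GHBCD/F → run G
t=22: L0/L1/L2 = -/GHBCD/F → run G
t=23: L0/L1/L2 = -/GHBCD/F → run G
t=24: L0/L1/L2 = -/GHBCD/F → run G
t=25: L0/L1/L2 = -/HBCD/F → run H
t=26: L0/L1/L2 = -/HBCD/F → run H
t=27: L0/L1/L2 = -/HBCD/F → run H
t=28: L0/L1/L2 = -/HBCD/F → run H
t=29: L0/L1/L2 = -/BCD/FH → run B
t=30: L0/L1/L2 = -/BCD/FH → run B
t=31: L0/L1/L2 = -/BCD/FH → run B
t=32: L0/L1/L2 = -/CD/FH → run C
t=33: L0/L1/L2 = -/CD/FH → run C
t=34: L0/L1/L2 = -/CD/FH → run C
t=35: L0/L1/L2 = -/D/FH → run D
t=36: L0/L1/L2 = -/D/FH → run D
t=37: L0/L1/L2 = -/-/FH → run F
t=38: L0/L1/L2 = -/-/H → run H
t=39: L0/L1/L2 = -/-/H → run H
t=40: (idle)
t=41: (idle)
t=42: (idle)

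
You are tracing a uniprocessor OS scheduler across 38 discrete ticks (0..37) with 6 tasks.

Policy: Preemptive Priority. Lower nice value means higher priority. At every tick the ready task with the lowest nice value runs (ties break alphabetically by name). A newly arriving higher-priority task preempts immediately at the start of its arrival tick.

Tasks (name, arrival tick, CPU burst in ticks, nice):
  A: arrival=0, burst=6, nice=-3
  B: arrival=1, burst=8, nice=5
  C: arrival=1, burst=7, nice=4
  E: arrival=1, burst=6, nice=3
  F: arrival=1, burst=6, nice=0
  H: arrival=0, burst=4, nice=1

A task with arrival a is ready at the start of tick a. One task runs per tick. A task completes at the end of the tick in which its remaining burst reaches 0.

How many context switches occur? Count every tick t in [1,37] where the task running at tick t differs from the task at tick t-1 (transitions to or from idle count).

t=0: ready={A,H} → run A
t=1: ready={A,B,C,E,F,H} → run A
t=2: ready={A,B,C,E,F,H} → run A
t=3: ready={A,B,C,E,F,H} → run A
t=4: ready={A,B,C,E,F,H} → run A
t=5: ready={A,B,C,E,F,H} → run A
t=6: ready={B,C,E,F,H} → run F
t=7: ready={B,C,E,F,H} → run F
t=8: ready={B,C,E,F,H} → run F
t=9: ready={B,C,E,F,H} → run F
t=10: ready={B,C,E,F,H} → run F
t=11: ready={B,C,E,F,H} → run F
t=12: ready={B,C,E,H} → run H
t=13: ready={B,C,E,H} → run H
t=14: ready={B,C,E,H} → run H
t=15: ready={B,C,E,H} → run H
t=16: ready={B,C,E} → run E
t=17: ready={B,C,E} → run E
t=18: ready={B,C,E} → run E
t=19: ready={B,C,E} → run E
t=20: ready={B,C,E} → run E
t=21: ready={B,C,E} → run E
t=22: ready={B,C} → run C
t=23: ready={B,C} → run C
t=24: ready={B,C} → run C
t=25: ready={B,C} → run C
t=26: ready={B,C} → run C
t=27: ready={B,C} → run C
t=28: ready={B,C} → run C
t=29: ready={B} → run B
t=30: ready={B} → run B
t=31: ready={B} → run B
t=32: ready={B} → run B
t=33: ready={B} → run B
t=34: ready={B} → run B
t=35: ready={B} → run B
t=36: ready={B} → run B
t=37: (idle)

context switches = 6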